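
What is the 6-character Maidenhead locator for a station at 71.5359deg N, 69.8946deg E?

MQ41wm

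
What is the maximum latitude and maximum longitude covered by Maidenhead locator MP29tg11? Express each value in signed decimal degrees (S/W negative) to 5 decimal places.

69.25833, 65.60000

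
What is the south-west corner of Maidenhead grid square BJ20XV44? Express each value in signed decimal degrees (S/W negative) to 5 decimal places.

0.89167, -154.05000

Field B=1, J=9: +1·20° lon, +9·10° lat → SW at lon -160°, lat 0°.
Square 2, 0: +2·2° lon, +0·1° lat → SW at lon -156°, lat 0°.
Subsquare x=23, v=21: +23·0.0833333° lon, +21·0.0416667° lat → SW at lon -154.083°, lat 0.875°.
Extended square 4, 4: +4·0.00833333° lon, +4·0.00416667° lat → SW at lon -154.05°, lat 0.891667°.
latitude 0.89167, longitude -154.05000.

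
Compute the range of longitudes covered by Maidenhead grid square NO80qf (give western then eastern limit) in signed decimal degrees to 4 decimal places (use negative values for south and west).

97.3333, 97.4167

Field N=13, O=14: +13·20° lon, +14·10° lat → SW at lon 80°, lat 50°.
Square 8, 0: +8·2° lon, +0·1° lat → SW at lon 96°, lat 50°.
Subsquare q=16, f=5: +16·0.0833333° lon, +5·0.0416667° lat → SW at lon 97.3333°, lat 50.2083°.
Cell spans 0.0833333° lon × 0.0416667° lat.
west 97.3333, east 97.4167.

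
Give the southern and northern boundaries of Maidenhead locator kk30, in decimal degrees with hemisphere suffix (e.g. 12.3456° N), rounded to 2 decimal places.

10.00° N, 11.00° N

Field K=10, K=10: +10·20° lon, +10·10° lat → SW at lon 20°, lat 10°.
Square 3, 0: +3·2° lon, +0·1° lat → SW at lon 26°, lat 10°.
Cell spans 2° lon × 1° lat.
south 10.00° N, north 11.00° N.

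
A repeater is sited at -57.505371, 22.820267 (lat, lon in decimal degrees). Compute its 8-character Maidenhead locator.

KD12jl88

Shift to the Maidenhead origin (180°W, 90°S): lon 202.82027, lat 32.49463.
Field (20°×10°, letters A–R): lon ⌊202.82027/20⌋ = 10 → K; lat ⌊32.49463/10⌋ = 3 → D.
Square (2°×1°, digits 0–9): lon ⌊2.82027/2⌋ = 1; lat ⌊2.49463/1⌋ = 2.
Subsquare (5′×2.5′, letters a–x): lon ⌊0.82027/0.0833333⌋ = 9 → j; lat ⌊0.49463/0.0416667⌋ = 11 → l.
Extended square (30″×15″, digits 0–9): lon ⌊0.07027/0.00833333⌋ = 8; lat ⌊0.03630/0.00416667⌋ = 8.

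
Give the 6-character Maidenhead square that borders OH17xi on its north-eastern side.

OH27aj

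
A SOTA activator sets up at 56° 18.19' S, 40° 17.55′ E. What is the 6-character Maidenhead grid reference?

LD03dq

Offset from 180°W / 90°S: lon 220.2925°, lat 33.6968°.
Field: 220.2925/20 → 11 → L, 33.6968/10 → 3 → D; chars LD.
Square: 0.2925/2 → 0, 3.6968/1 → 3; chars 03.
Subsquare: 0.2925/0.0833333 → 3 → d, 0.6968/0.0416667 → 16 → q; chars dq.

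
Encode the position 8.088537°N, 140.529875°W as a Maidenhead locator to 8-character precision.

BJ98rc61

Offset from 180°W / 90°S: lon 39.47012°, lat 98.08854°.
Field: lon ⌊39.47012/20⌋ = 1 → B; lat ⌊98.08854/10⌋ = 9 → J.
Square: lon ⌊19.47012/2⌋ = 9; lat ⌊8.08854/1⌋ = 8.
Subsquare: lon ⌊1.47012/0.0833333⌋ = 17 → r; lat ⌊0.08854/0.0416667⌋ = 2 → c.
Extended square: lon ⌊0.05346/0.00833333⌋ = 6; lat ⌊0.00520/0.00416667⌋ = 1.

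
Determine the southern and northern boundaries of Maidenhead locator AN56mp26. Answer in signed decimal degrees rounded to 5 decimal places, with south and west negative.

46.65000, 46.65417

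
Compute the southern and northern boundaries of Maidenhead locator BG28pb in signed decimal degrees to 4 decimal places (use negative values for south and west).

Field B=1, G=6: +1·20° lon, +6·10° lat → SW at lon -160°, lat -30°.
Square 2, 8: +2·2° lon, +8·1° lat → SW at lon -156°, lat -22°.
Subsquare p=15, b=1: +15·0.0833333° lon, +1·0.0416667° lat → SW at lon -154.75°, lat -21.9583°.
Cell spans 0.0833333° lon × 0.0416667° lat.
south -21.9583, north -21.9167.

-21.9583, -21.9167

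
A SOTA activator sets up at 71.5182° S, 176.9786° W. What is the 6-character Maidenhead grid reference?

AB18ml

Shift to the Maidenhead origin (180°W, 90°S): lon 3.0214, lat 18.4818.
Field: 3.0214/20 → 0 → A, 18.4818/10 → 1 → B; chars AB.
Square: 3.0214/2 → 1, 8.4818/1 → 8; chars 18.
Subsquare: 1.0214/0.0833333 → 12 → m, 0.4818/0.0416667 → 11 → l; chars ml.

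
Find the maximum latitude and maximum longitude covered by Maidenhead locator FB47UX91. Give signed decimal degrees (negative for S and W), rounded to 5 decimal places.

Field F=5, B=1: +5·20° lon, +1·10° lat → SW at lon -80°, lat -80°.
Square 4, 7: +4·2° lon, +7·1° lat → SW at lon -72°, lat -73°.
Subsquare u=20, x=23: +20·0.0833333° lon, +23·0.0416667° lat → SW at lon -70.3333°, lat -72.0417°.
Extended square 9, 1: +9·0.00833333° lon, +1·0.00416667° lat → SW at lon -70.2583°, lat -72.0375°.
Cell spans 0.00833333° lon × 0.00416667° lat. NE corner is SW corner plus one full cell.
latitude -72.03333, longitude -70.25000.

-72.03333, -70.25000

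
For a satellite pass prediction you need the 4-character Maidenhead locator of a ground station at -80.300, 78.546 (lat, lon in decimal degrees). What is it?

Offset from 180°W / 90°S: lon 258.55°, lat 9.70°.
Field: 258.55/20 → 12 → M, 9.70/10 → 0 → A; chars MA.
Square: 18.55/2 → 9, 9.70/1 → 9; chars 99.

MA99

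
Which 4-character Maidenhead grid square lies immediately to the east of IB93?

Longitude square 9; +1 → 10, wraps to 0, carry into field.
Longitude field I = 8; +1 → 9 = J.
The latitude characters are unchanged.

JB03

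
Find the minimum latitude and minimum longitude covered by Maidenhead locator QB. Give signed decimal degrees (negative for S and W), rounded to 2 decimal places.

-80.00, 140.00

Field Q=16, B=1: +16·20° lon, +1·10° lat → SW at lon 140°, lat -80°.
latitude -80.00, longitude 140.00.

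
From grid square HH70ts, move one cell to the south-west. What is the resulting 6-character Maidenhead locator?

HH70sr

Longitude subsquare t = 19; −1 → 18 = s.
Latitude subsquare s = 18; −1 → 17 = r.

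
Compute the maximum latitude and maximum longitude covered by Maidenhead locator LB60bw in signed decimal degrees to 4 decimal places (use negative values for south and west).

-79.0417, 52.1667

Field L=11, B=1: +11·20° lon, +1·10° lat → SW at lon 40°, lat -80°.
Square 6, 0: +6·2° lon, +0·1° lat → SW at lon 52°, lat -80°.
Subsquare b=1, w=22: +1·0.0833333° lon, +22·0.0416667° lat → SW at lon 52.0833°, lat -79.0833°.
Cell spans 0.0833333° lon × 0.0416667° lat. NE corner is SW corner plus one full cell.
latitude -79.0417, longitude 52.1667.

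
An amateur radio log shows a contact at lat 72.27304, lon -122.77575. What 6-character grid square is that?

CQ82og

Shift to the Maidenhead origin (180°W, 90°S): lon 57.2242, lat 162.2730.
Field: 57.2242/20 → 2 → C, 162.2730/10 → 16 → Q; chars CQ.
Square: 17.2242/2 → 8, 2.2730/1 → 2; chars 82.
Subsquare: 1.2242/0.0833333 → 14 → o, 0.2730/0.0416667 → 6 → g; chars og.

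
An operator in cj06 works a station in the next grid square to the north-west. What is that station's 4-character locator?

Longitude square 0; −1 → -1, wraps to 9, carry into field.
Longitude field C = 2; −1 → 1 = B.
Latitude square 6; +1 → 7.

BJ97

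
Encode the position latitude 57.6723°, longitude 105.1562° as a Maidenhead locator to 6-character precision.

OO27nq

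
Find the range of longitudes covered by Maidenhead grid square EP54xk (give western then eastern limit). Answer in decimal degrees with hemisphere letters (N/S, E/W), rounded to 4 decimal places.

88.0833° W, 88.0000° W

Field E=4, P=15: +4·20° lon, +15·10° lat → SW at lon -100°, lat 60°.
Square 5, 4: +5·2° lon, +4·1° lat → SW at lon -90°, lat 64°.
Subsquare x=23, k=10: +23·0.0833333° lon, +10·0.0416667° lat → SW at lon -88.0833°, lat 64.4167°.
Cell spans 0.0833333° lon × 0.0416667° lat.
west 88.0833° W, east 88.0000° W.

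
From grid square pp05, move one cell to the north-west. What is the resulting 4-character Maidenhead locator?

Longitude square 0; −1 → -1, wraps to 9, carry into field.
Longitude field P = 15; −1 → 14 = O.
Latitude square 5; +1 → 6.

OP96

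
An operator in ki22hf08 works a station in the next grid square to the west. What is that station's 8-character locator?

Longitude extended square 0; −1 → -1, wraps to 9, carry into subsquare.
Longitude subsquare h = 7; −1 → 6 = g.
The latitude characters are unchanged.

KI22gf98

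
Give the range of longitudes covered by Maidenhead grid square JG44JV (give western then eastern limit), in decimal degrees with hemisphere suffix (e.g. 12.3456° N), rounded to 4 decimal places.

Field J=9, G=6: +9·20° lon, +6·10° lat → SW at lon 0°, lat -30°.
Square 4, 4: +4·2° lon, +4·1° lat → SW at lon 8°, lat -26°.
Subsquare j=9, v=21: +9·0.0833333° lon, +21·0.0416667° lat → SW at lon 8.75°, lat -25.125°.
Cell spans 0.0833333° lon × 0.0416667° lat.
west 8.7500° E, east 8.8333° E.

8.7500° E, 8.8333° E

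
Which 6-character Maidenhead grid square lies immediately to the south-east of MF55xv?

Longitude subsquare x = 23; +1 → 24, wraps to 0 = a, carry into square.
Longitude square 5; +1 → 6.
Latitude subsquare v = 21; −1 → 20 = u.

MF65au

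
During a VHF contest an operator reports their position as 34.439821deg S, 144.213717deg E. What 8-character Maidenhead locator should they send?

QF25cn54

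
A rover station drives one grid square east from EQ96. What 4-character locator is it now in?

Longitude square 9; +1 → 10, wraps to 0, carry into field.
Longitude field E = 4; +1 → 5 = F.
The latitude characters are unchanged.

FQ06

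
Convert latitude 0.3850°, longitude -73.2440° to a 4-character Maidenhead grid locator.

FJ30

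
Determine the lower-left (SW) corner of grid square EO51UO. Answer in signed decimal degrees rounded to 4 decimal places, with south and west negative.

Field E=4, O=14: +4·20° lon, +14·10° lat → SW at lon -100°, lat 50°.
Square 5, 1: +5·2° lon, +1·1° lat → SW at lon -90°, lat 51°.
Subsquare u=20, o=14: +20·0.0833333° lon, +14·0.0416667° lat → SW at lon -88.3333°, lat 51.5833°.
latitude 51.5833, longitude -88.3333.

51.5833, -88.3333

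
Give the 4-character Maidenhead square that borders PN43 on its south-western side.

Longitude square 4; −1 → 3.
Latitude square 3; −1 → 2.

PN32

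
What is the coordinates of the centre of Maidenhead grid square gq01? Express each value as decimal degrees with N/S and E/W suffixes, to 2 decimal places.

Field G=6, Q=16: +6·20° lon, +16·10° lat → SW at lon -60°, lat 70°.
Square 0, 1: +0·2° lon, +1·1° lat → SW at lon -60°, lat 71°.
Cell spans 2° lon × 1° lat. Centre is SW corner plus half of each.
latitude 71.50° N, longitude 59.00° W.

71.50° N, 59.00° W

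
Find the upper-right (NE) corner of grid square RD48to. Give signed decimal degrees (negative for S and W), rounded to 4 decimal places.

-51.3750, 169.6667

Field R=17, D=3: +17·20° lon, +3·10° lat → SW at lon 160°, lat -60°.
Square 4, 8: +4·2° lon, +8·1° lat → SW at lon 168°, lat -52°.
Subsquare t=19, o=14: +19·0.0833333° lon, +14·0.0416667° lat → SW at lon 169.583°, lat -51.4167°.
Cell spans 0.0833333° lon × 0.0416667° lat. NE corner is SW corner plus one full cell.
latitude -51.3750, longitude 169.6667.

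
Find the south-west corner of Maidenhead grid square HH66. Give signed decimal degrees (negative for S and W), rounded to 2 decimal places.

Field H=7, H=7: +7·20° lon, +7·10° lat → SW at lon -40°, lat -20°.
Square 6, 6: +6·2° lon, +6·1° lat → SW at lon -28°, lat -14°.
latitude -14.00, longitude -28.00.

-14.00, -28.00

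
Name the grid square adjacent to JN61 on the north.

Latitude square 1; +1 → 2.
The longitude characters are unchanged.

JN62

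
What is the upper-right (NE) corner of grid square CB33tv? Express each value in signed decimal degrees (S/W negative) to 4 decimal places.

-76.0833, -132.3333

Field C=2, B=1: +2·20° lon, +1·10° lat → SW at lon -140°, lat -80°.
Square 3, 3: +3·2° lon, +3·1° lat → SW at lon -134°, lat -77°.
Subsquare t=19, v=21: +19·0.0833333° lon, +21·0.0416667° lat → SW at lon -132.417°, lat -76.125°.
Cell spans 0.0833333° lon × 0.0416667° lat. NE corner is SW corner plus one full cell.
latitude -76.0833, longitude -132.3333.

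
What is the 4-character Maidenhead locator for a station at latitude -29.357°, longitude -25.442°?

HG70

Offset from 180°W / 90°S: lon 154.56°, lat 60.64°.
Field: lon ⌊154.56/20⌋ = 7 → H; lat ⌊60.64/10⌋ = 6 → G.
Square: lon ⌊14.56/2⌋ = 7; lat ⌊0.64/1⌋ = 0.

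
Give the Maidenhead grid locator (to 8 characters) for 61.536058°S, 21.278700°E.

Offset from 180°W / 90°S: lon 201.27870°, lat 28.46394°.
Field: 201.27870/20 → 10 → K, 28.46394/10 → 2 → C; chars KC.
Square: 1.27870/2 → 0, 8.46394/1 → 8; chars 08.
Subsquare: 1.27870/0.0833333 → 15 → p, 0.46394/0.0416667 → 11 → l; chars pl.
Extended square: 0.02870/0.00833333 → 3, 0.00561/0.00416667 → 1; chars 31.

KC08pl31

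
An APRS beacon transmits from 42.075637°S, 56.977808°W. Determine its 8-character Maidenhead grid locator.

GE17mw21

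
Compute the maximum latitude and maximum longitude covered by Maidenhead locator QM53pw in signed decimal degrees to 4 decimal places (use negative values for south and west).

Field Q=16, M=12: +16·20° lon, +12·10° lat → SW at lon 140°, lat 30°.
Square 5, 3: +5·2° lon, +3·1° lat → SW at lon 150°, lat 33°.
Subsquare p=15, w=22: +15·0.0833333° lon, +22·0.0416667° lat → SW at lon 151.25°, lat 33.9167°.
Cell spans 0.0833333° lon × 0.0416667° lat. NE corner is SW corner plus one full cell.
latitude 33.9583, longitude 151.3333.

33.9583, 151.3333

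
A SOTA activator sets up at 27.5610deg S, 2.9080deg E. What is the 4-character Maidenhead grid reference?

Shift to the Maidenhead origin (180°W, 90°S): lon 182.91, lat 62.44.
Field (20°×10°, letters A–R): lon ⌊182.91/20⌋ = 9 → J; lat ⌊62.44/10⌋ = 6 → G.
Square (2°×1°, digits 0–9): lon ⌊2.91/2⌋ = 1; lat ⌊2.44/1⌋ = 2.

JG12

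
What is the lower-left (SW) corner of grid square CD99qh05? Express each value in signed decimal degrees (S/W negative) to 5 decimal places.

Field C=2, D=3: +2·20° lon, +3·10° lat → SW at lon -140°, lat -60°.
Square 9, 9: +9·2° lon, +9·1° lat → SW at lon -122°, lat -51°.
Subsquare q=16, h=7: +16·0.0833333° lon, +7·0.0416667° lat → SW at lon -120.667°, lat -50.7083°.
Extended square 0, 5: +0·0.00833333° lon, +5·0.00416667° lat → SW at lon -120.667°, lat -50.6875°.
latitude -50.68750, longitude -120.66667.

-50.68750, -120.66667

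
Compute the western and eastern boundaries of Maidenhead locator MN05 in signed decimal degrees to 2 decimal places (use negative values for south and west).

Field M=12, N=13: +12·20° lon, +13·10° lat → SW at lon 60°, lat 40°.
Square 0, 5: +0·2° lon, +5·1° lat → SW at lon 60°, lat 45°.
Cell spans 2° lon × 1° lat.
west 60.00, east 62.00.

60.00, 62.00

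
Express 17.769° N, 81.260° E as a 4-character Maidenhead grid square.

NK07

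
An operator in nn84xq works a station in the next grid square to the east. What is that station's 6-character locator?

Longitude subsquare x = 23; +1 → 24, wraps to 0 = a, carry into square.
Longitude square 8; +1 → 9.
The latitude characters are unchanged.

NN94aq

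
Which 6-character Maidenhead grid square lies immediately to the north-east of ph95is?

Longitude subsquare i = 8; +1 → 9 = j.
Latitude subsquare s = 18; +1 → 19 = t.

PH95jt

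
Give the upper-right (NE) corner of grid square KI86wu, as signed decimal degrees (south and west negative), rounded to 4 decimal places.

Field K=10, I=8: +10·20° lon, +8·10° lat → SW at lon 20°, lat -10°.
Square 8, 6: +8·2° lon, +6·1° lat → SW at lon 36°, lat -4°.
Subsquare w=22, u=20: +22·0.0833333° lon, +20·0.0416667° lat → SW at lon 37.8333°, lat -3.16667°.
Cell spans 0.0833333° lon × 0.0416667° lat. NE corner is SW corner plus one full cell.
latitude -3.1250, longitude 37.9167.

-3.1250, 37.9167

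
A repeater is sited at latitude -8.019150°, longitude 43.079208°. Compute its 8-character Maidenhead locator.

LI11mx95

Add 180° to longitude and 90° to latitude: 223.07921, 81.98085.
Field: lon ⌊223.07921/20⌋ = 11 → L; lat ⌊81.98085/10⌋ = 8 → I.
Square: lon ⌊3.07921/2⌋ = 1; lat ⌊1.98085/1⌋ = 1.
Subsquare: lon ⌊1.07921/0.0833333⌋ = 12 → m; lat ⌊0.98085/0.0416667⌋ = 23 → x.
Extended square: lon ⌊0.07921/0.00833333⌋ = 9; lat ⌊0.02252/0.00416667⌋ = 5.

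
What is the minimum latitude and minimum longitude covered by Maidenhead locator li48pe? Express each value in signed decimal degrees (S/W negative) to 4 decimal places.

-1.8333, 49.2500

Field L=11, I=8: +11·20° lon, +8·10° lat → SW at lon 40°, lat -10°.
Square 4, 8: +4·2° lon, +8·1° lat → SW at lon 48°, lat -2°.
Subsquare p=15, e=4: +15·0.0833333° lon, +4·0.0416667° lat → SW at lon 49.25°, lat -1.83333°.
latitude -1.8333, longitude 49.2500.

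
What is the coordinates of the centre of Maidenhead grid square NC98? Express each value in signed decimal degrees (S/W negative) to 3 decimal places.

Field N=13, C=2: +13·20° lon, +2·10° lat → SW at lon 80°, lat -70°.
Square 9, 8: +9·2° lon, +8·1° lat → SW at lon 98°, lat -62°.
Cell spans 2° lon × 1° lat. Centre is SW corner plus half of each.
latitude -61.500, longitude 99.000.

-61.500, 99.000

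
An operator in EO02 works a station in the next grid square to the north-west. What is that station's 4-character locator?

DO93

Longitude square 0; −1 → -1, wraps to 9, carry into field.
Longitude field E = 4; −1 → 3 = D.
Latitude square 2; +1 → 3.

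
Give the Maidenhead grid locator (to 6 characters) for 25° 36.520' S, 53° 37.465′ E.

Add 180° to longitude and 90° to latitude: 233.6244, 64.3913.
Field (20°×10°, letters A–R): 233.6244/20 → 11 → L, 64.3913/10 → 6 → G; chars LG.
Square (2°×1°, digits 0–9): 13.6244/2 → 6, 4.3913/1 → 4; chars 64.
Subsquare (5′×2.5′, letters a–x): 1.6244/0.0833333 → 19 → t, 0.3913/0.0416667 → 9 → j; chars tj.

LG64tj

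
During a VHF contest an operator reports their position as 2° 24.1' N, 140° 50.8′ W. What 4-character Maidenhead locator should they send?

BJ92

Add 180° to longitude and 90° to latitude: 39.15, 92.40.
Field (20°×10°, letters A–R): lon ⌊39.15/20⌋ = 1 → B; lat ⌊92.40/10⌋ = 9 → J.
Square (2°×1°, digits 0–9): lon ⌊19.15/2⌋ = 9; lat ⌊2.40/1⌋ = 2.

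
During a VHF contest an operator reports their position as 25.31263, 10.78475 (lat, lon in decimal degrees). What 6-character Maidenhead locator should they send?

JL55jh

Offset from 180°W / 90°S: lon 190.7848°, lat 115.3126°.
Field: 190.7848/20 → 9 → J, 115.3126/10 → 11 → L; chars JL.
Square: 10.7848/2 → 5, 5.3126/1 → 5; chars 55.
Subsquare: 0.7848/0.0833333 → 9 → j, 0.3126/0.0416667 → 7 → h; chars jh.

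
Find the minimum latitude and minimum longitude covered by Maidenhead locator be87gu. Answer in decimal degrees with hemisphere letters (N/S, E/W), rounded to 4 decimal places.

Field B=1, E=4: +1·20° lon, +4·10° lat → SW at lon -160°, lat -50°.
Square 8, 7: +8·2° lon, +7·1° lat → SW at lon -144°, lat -43°.
Subsquare g=6, u=20: +6·0.0833333° lon, +20·0.0416667° lat → SW at lon -143.5°, lat -42.1667°.
latitude 42.1667° S, longitude 143.5000° W.

42.1667° S, 143.5000° W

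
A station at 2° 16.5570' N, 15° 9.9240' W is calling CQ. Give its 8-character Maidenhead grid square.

IJ22kg06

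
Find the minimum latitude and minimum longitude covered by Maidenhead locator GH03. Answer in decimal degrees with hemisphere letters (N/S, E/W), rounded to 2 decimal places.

17.00° S, 60.00° W

Field G=6, H=7: +6·20° lon, +7·10° lat → SW at lon -60°, lat -20°.
Square 0, 3: +0·2° lon, +3·1° lat → SW at lon -60°, lat -17°.
latitude 17.00° S, longitude 60.00° W.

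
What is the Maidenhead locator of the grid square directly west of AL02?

RL92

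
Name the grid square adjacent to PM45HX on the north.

Latitude subsquare x = 23; +1 → 24, wraps to 0 = a, carry into square.
Latitude square 5; +1 → 6.
The longitude characters are unchanged.

PM46ha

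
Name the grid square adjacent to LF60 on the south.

Latitude square 0; −1 → -1, wraps to 9, carry into field.
Latitude field F = 5; −1 → 4 = E.
The longitude characters are unchanged.

LE69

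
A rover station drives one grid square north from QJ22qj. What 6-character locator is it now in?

QJ22qk

Latitude subsquare j = 9; +1 → 10 = k.
The longitude characters are unchanged.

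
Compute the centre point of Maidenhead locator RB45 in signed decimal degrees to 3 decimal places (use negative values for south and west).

-74.500, 169.000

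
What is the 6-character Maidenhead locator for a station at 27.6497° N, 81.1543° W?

Shift to the Maidenhead origin (180°W, 90°S): lon 98.8457, lat 117.6497.
Field: 98.8457/20 → 4 → E, 117.6497/10 → 11 → L; chars EL.
Square: 18.8457/2 → 9, 7.6497/1 → 7; chars 97.
Subsquare: 0.8457/0.0833333 → 10 → k, 0.6497/0.0416667 → 15 → p; chars kp.

EL97kp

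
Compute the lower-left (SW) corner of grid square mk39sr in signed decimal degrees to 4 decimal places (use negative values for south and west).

19.7083, 67.5000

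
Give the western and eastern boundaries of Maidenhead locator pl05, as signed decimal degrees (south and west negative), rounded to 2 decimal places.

Field P=15, L=11: +15·20° lon, +11·10° lat → SW at lon 120°, lat 20°.
Square 0, 5: +0·2° lon, +5·1° lat → SW at lon 120°, lat 25°.
Cell spans 2° lon × 1° lat.
west 120.00, east 122.00.

120.00, 122.00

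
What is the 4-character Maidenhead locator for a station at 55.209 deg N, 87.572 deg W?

EO65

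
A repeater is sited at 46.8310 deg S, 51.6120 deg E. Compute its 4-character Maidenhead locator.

LE53

Add 180° to longitude and 90° to latitude: 231.61, 43.17.
Field: 231.61/20 → 11 → L, 43.17/10 → 4 → E; chars LE.
Square: 11.61/2 → 5, 3.17/1 → 3; chars 53.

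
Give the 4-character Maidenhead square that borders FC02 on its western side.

EC92

Longitude square 0; −1 → -1, wraps to 9, carry into field.
Longitude field F = 5; −1 → 4 = E.
The latitude characters are unchanged.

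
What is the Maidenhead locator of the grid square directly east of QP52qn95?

Longitude extended square 9; +1 → 10, wraps to 0, carry into subsquare.
Longitude subsquare q = 16; +1 → 17 = r.
The latitude characters are unchanged.

QP52rn05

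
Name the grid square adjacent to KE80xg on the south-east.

KE90af

Longitude subsquare x = 23; +1 → 24, wraps to 0 = a, carry into square.
Longitude square 8; +1 → 9.
Latitude subsquare g = 6; −1 → 5 = f.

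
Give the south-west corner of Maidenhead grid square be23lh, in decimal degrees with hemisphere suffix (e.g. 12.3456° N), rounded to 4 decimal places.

46.7083° S, 155.0833° W

Field B=1, E=4: +1·20° lon, +4·10° lat → SW at lon -160°, lat -50°.
Square 2, 3: +2·2° lon, +3·1° lat → SW at lon -156°, lat -47°.
Subsquare l=11, h=7: +11·0.0833333° lon, +7·0.0416667° lat → SW at lon -155.083°, lat -46.7083°.
latitude 46.7083° S, longitude 155.0833° W.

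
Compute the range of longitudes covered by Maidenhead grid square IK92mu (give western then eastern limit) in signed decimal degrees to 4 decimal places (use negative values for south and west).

-1.0000, -0.9167

Field I=8, K=10: +8·20° lon, +10·10° lat → SW at lon -20°, lat 10°.
Square 9, 2: +9·2° lon, +2·1° lat → SW at lon -2°, lat 12°.
Subsquare m=12, u=20: +12·0.0833333° lon, +20·0.0416667° lat → SW at lon -1°, lat 12.8333°.
Cell spans 0.0833333° lon × 0.0416667° lat.
west -1.0000, east -0.9167.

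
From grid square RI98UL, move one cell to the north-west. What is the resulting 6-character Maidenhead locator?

RI98tm

Longitude subsquare u = 20; −1 → 19 = t.
Latitude subsquare l = 11; +1 → 12 = m.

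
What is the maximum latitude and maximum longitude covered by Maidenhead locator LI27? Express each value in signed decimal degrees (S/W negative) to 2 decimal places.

-2.00, 46.00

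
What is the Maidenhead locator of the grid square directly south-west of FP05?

EP94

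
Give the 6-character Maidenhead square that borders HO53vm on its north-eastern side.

HO53wn

Longitude subsquare v = 21; +1 → 22 = w.
Latitude subsquare m = 12; +1 → 13 = n.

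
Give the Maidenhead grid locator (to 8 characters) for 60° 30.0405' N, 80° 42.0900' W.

Shift to the Maidenhead origin (180°W, 90°S): lon 99.29850, lat 150.50068.
Field: lon ⌊99.29850/20⌋ = 4 → E; lat ⌊150.50068/10⌋ = 15 → P.
Square: lon ⌊19.29850/2⌋ = 9; lat ⌊0.50068/1⌋ = 0.
Subsquare: lon ⌊1.29850/0.0833333⌋ = 15 → p; lat ⌊0.50068/0.0416667⌋ = 12 → m.
Extended square: lon ⌊0.04850/0.00833333⌋ = 5; lat ⌊0.00068/0.00416667⌋ = 0.

EP90pm50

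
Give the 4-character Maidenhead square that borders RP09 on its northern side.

RQ00

Latitude square 9; +1 → 10, wraps to 0, carry into field.
Latitude field P = 15; +1 → 16 = Q.
The longitude characters are unchanged.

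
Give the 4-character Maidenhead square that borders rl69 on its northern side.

RM60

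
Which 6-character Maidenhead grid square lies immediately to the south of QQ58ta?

Latitude subsquare a = 0; −1 → -1, wraps to 23 = x, carry into square.
Latitude square 8; −1 → 7.
The longitude characters are unchanged.

QQ57tx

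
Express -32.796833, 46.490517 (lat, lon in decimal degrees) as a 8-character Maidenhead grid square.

LF37fe88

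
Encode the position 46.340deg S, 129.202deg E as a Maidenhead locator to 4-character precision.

Add 180° to longitude and 90° to latitude: 309.20, 43.66.
Field: lon ⌊309.20/20⌋ = 15 → P; lat ⌊43.66/10⌋ = 4 → E.
Square: lon ⌊9.20/2⌋ = 4; lat ⌊3.66/1⌋ = 3.

PE43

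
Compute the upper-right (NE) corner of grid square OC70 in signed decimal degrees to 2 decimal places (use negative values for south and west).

-69.00, 116.00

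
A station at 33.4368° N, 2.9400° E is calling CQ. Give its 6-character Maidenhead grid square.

Shift to the Maidenhead origin (180°W, 90°S): lon 182.9400, lat 123.4368.
Field: lon ⌊182.9400/20⌋ = 9 → J; lat ⌊123.4368/10⌋ = 12 → M.
Square: lon ⌊2.9400/2⌋ = 1; lat ⌊3.4368/1⌋ = 3.
Subsquare: lon ⌊0.9400/0.0833333⌋ = 11 → l; lat ⌊0.4368/0.0416667⌋ = 10 → k.

JM13lk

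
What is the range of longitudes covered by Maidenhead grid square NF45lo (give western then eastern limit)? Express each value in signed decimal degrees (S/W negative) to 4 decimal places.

88.9167, 89.0000

Field N=13, F=5: +13·20° lon, +5·10° lat → SW at lon 80°, lat -40°.
Square 4, 5: +4·2° lon, +5·1° lat → SW at lon 88°, lat -35°.
Subsquare l=11, o=14: +11·0.0833333° lon, +14·0.0416667° lat → SW at lon 88.9167°, lat -34.4167°.
Cell spans 0.0833333° lon × 0.0416667° lat.
west 88.9167, east 89.0000.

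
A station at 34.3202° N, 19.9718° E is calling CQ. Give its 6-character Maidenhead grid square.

JM94xh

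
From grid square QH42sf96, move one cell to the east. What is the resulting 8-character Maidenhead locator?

QH42tf06

Longitude extended square 9; +1 → 10, wraps to 0, carry into subsquare.
Longitude subsquare s = 18; +1 → 19 = t.
The latitude characters are unchanged.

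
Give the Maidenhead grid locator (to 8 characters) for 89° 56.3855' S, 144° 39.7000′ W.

BA70qb04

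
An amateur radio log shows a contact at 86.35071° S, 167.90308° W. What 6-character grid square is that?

AA63bp

Shift to the Maidenhead origin (180°W, 90°S): lon 12.0969, lat 3.6493.
Field: lon ⌊12.0969/20⌋ = 0 → A; lat ⌊3.6493/10⌋ = 0 → A.
Square: lon ⌊12.0969/2⌋ = 6; lat ⌊3.6493/1⌋ = 3.
Subsquare: lon ⌊0.0969/0.0833333⌋ = 1 → b; lat ⌊0.6493/0.0416667⌋ = 15 → p.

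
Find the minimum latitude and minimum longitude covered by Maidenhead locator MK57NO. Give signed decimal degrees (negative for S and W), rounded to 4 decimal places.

Field M=12, K=10: +12·20° lon, +10·10° lat → SW at lon 60°, lat 10°.
Square 5, 7: +5·2° lon, +7·1° lat → SW at lon 70°, lat 17°.
Subsquare n=13, o=14: +13·0.0833333° lon, +14·0.0416667° lat → SW at lon 71.0833°, lat 17.5833°.
latitude 17.5833, longitude 71.0833.

17.5833, 71.0833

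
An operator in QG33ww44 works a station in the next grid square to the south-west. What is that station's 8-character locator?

Longitude extended square 4; −1 → 3.
Latitude extended square 4; −1 → 3.

QG33ww33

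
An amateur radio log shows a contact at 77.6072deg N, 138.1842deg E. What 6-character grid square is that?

PQ97co

Offset from 180°W / 90°S: lon 318.1842°, lat 167.6072°.
Field (20°×10°, letters A–R): lon ⌊318.1842/20⌋ = 15 → P; lat ⌊167.6072/10⌋ = 16 → Q.
Square (2°×1°, digits 0–9): lon ⌊18.1842/2⌋ = 9; lat ⌊7.6072/1⌋ = 7.
Subsquare (5′×2.5′, letters a–x): lon ⌊0.1842/0.0833333⌋ = 2 → c; lat ⌊0.6072/0.0416667⌋ = 14 → o.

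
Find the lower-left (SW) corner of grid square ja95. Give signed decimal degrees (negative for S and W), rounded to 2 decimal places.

-85.00, 18.00

Field J=9, A=0: +9·20° lon, +0·10° lat → SW at lon 0°, lat -90°.
Square 9, 5: +9·2° lon, +5·1° lat → SW at lon 18°, lat -85°.
latitude -85.00, longitude 18.00.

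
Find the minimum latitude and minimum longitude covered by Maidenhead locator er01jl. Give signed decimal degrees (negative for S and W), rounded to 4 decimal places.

81.4583, -99.2500

Field E=4, R=17: +4·20° lon, +17·10° lat → SW at lon -100°, lat 80°.
Square 0, 1: +0·2° lon, +1·1° lat → SW at lon -100°, lat 81°.
Subsquare j=9, l=11: +9·0.0833333° lon, +11·0.0416667° lat → SW at lon -99.25°, lat 81.4583°.
latitude 81.4583, longitude -99.2500.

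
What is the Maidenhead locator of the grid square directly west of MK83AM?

MK73xm

Longitude subsquare a = 0; −1 → -1, wraps to 23 = x, carry into square.
Longitude square 8; −1 → 7.
The latitude characters are unchanged.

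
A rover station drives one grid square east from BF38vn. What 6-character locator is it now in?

BF38wn

Longitude subsquare v = 21; +1 → 22 = w.
The latitude characters are unchanged.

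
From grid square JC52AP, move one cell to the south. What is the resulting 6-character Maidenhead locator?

JC52ao

Latitude subsquare p = 15; −1 → 14 = o.
The longitude characters are unchanged.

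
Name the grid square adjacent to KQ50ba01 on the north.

KQ50ba02

Latitude extended square 1; +1 → 2.
The longitude characters are unchanged.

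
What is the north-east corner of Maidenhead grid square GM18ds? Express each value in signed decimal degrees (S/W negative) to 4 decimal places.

38.7917, -57.6667

Field G=6, M=12: +6·20° lon, +12·10° lat → SW at lon -60°, lat 30°.
Square 1, 8: +1·2° lon, +8·1° lat → SW at lon -58°, lat 38°.
Subsquare d=3, s=18: +3·0.0833333° lon, +18·0.0416667° lat → SW at lon -57.75°, lat 38.75°.
Cell spans 0.0833333° lon × 0.0416667° lat. NE corner is SW corner plus one full cell.
latitude 38.7917, longitude -57.6667.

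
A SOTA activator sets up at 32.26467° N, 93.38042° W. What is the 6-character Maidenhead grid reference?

Add 180° to longitude and 90° to latitude: 86.6196, 122.2647.
Field: lon ⌊86.6196/20⌋ = 4 → E; lat ⌊122.2647/10⌋ = 12 → M.
Square: lon ⌊6.6196/2⌋ = 3; lat ⌊2.2647/1⌋ = 2.
Subsquare: lon ⌊0.6196/0.0833333⌋ = 7 → h; lat ⌊0.2647/0.0416667⌋ = 6 → g.

EM32hg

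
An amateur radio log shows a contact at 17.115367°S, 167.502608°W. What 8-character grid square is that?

Shift to the Maidenhead origin (180°W, 90°S): lon 12.49739, lat 72.88463.
Field (20°×10°, letters A–R): 12.49739/20 → 0 → A, 72.88463/10 → 7 → H; chars AH.
Square (2°×1°, digits 0–9): 12.49739/2 → 6, 2.88463/1 → 2; chars 62.
Subsquare (5′×2.5′, letters a–x): 0.49739/0.0833333 → 5 → f, 0.88463/0.0416667 → 21 → v; chars fv.
Extended square (30″×15″, digits 0–9): 0.08073/0.00833333 → 9, 0.00963/0.00416667 → 2; chars 92.

AH62fv92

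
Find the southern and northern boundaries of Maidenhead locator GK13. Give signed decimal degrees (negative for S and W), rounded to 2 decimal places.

13.00, 14.00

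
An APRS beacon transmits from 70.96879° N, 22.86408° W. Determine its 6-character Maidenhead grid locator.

HQ80nx

Add 180° to longitude and 90° to latitude: 157.1359, 160.9688.
Field: lon ⌊157.1359/20⌋ = 7 → H; lat ⌊160.9688/10⌋ = 16 → Q.
Square: lon ⌊17.1359/2⌋ = 8; lat ⌊0.9688/1⌋ = 0.
Subsquare: lon ⌊1.1359/0.0833333⌋ = 13 → n; lat ⌊0.9688/0.0416667⌋ = 23 → x.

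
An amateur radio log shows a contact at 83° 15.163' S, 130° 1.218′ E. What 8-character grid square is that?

Shift to the Maidenhead origin (180°W, 90°S): lon 310.02030, lat 6.74728.
Field (20°×10°, letters A–R): 310.02030/20 → 15 → P, 6.74728/10 → 0 → A; chars PA.
Square (2°×1°, digits 0–9): 10.02030/2 → 5, 6.74728/1 → 6; chars 56.
Subsquare (5′×2.5′, letters a–x): 0.02030/0.0833333 → 0 → a, 0.74728/0.0416667 → 17 → r; chars ar.
Extended square (30″×15″, digits 0–9): 0.02030/0.00833333 → 2, 0.03895/0.00416667 → 9; chars 29.

PA56ar29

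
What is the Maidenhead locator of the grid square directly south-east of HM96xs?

IM06ar

Longitude subsquare x = 23; +1 → 24, wraps to 0 = a, carry into square.
Longitude square 9; +1 → 10, wraps to 0, carry into field.
Longitude field H = 7; +1 → 8 = I.
Latitude subsquare s = 18; −1 → 17 = r.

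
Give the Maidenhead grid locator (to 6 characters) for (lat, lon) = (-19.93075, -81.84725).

Offset from 180°W / 90°S: lon 98.1527°, lat 70.0692°.
Field: 98.1527/20 → 4 → E, 70.0692/10 → 7 → H; chars EH.
Square: 18.1527/2 → 9, 0.0692/1 → 0; chars 90.
Subsquare: 0.1527/0.0833333 → 1 → b, 0.0692/0.0416667 → 1 → b; chars bb.

EH90bb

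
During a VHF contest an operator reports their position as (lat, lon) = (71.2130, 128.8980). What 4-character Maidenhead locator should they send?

PQ41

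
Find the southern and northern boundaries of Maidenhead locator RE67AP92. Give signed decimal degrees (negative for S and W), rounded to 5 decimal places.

-42.36667, -42.36250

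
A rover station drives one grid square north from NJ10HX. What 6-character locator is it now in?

Latitude subsquare x = 23; +1 → 24, wraps to 0 = a, carry into square.
Latitude square 0; +1 → 1.
The longitude characters are unchanged.

NJ11ha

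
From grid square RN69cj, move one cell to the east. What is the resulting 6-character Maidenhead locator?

RN69dj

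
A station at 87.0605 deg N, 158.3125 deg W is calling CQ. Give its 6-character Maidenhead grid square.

Add 180° to longitude and 90° to latitude: 21.6875, 177.0605.
Field (20°×10°, letters A–R): lon ⌊21.6875/20⌋ = 1 → B; lat ⌊177.0605/10⌋ = 17 → R.
Square (2°×1°, digits 0–9): lon ⌊1.6875/2⌋ = 0; lat ⌊7.0605/1⌋ = 7.
Subsquare (5′×2.5′, letters a–x): lon ⌊1.6875/0.0833333⌋ = 20 → u; lat ⌊0.0605/0.0416667⌋ = 1 → b.

BR07ub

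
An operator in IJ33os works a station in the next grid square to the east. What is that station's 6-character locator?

Longitude subsquare o = 14; +1 → 15 = p.
The latitude characters are unchanged.

IJ33ps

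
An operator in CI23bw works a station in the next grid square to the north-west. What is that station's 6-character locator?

Longitude subsquare b = 1; −1 → 0 = a.
Latitude subsquare w = 22; +1 → 23 = x.

CI23ax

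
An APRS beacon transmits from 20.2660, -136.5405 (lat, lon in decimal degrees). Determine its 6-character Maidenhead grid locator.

CL10rg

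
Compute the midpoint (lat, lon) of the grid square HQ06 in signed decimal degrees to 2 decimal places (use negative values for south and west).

76.50, -39.00

Field H=7, Q=16: +7·20° lon, +16·10° lat → SW at lon -40°, lat 70°.
Square 0, 6: +0·2° lon, +6·1° lat → SW at lon -40°, lat 76°.
Cell spans 2° lon × 1° lat. Centre is SW corner plus half of each.
latitude 76.50, longitude -39.00.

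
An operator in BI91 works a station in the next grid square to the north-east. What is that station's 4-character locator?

CI02

Longitude square 9; +1 → 10, wraps to 0, carry into field.
Longitude field B = 1; +1 → 2 = C.
Latitude square 1; +1 → 2.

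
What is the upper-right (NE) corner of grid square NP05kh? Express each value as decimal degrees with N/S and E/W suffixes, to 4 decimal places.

65.3333° N, 80.9167° E

Field N=13, P=15: +13·20° lon, +15·10° lat → SW at lon 80°, lat 60°.
Square 0, 5: +0·2° lon, +5·1° lat → SW at lon 80°, lat 65°.
Subsquare k=10, h=7: +10·0.0833333° lon, +7·0.0416667° lat → SW at lon 80.8333°, lat 65.2917°.
Cell spans 0.0833333° lon × 0.0416667° lat. NE corner is SW corner plus one full cell.
latitude 65.3333° N, longitude 80.9167° E.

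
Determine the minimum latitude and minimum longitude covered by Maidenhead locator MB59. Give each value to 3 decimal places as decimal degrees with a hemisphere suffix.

71.000° S, 70.000° E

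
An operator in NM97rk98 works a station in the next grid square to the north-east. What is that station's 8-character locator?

NM97sk09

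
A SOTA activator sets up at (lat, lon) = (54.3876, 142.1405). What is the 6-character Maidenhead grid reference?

QO14bj

Offset from 180°W / 90°S: lon 322.1405°, lat 144.3876°.
Field: lon ⌊322.1405/20⌋ = 16 → Q; lat ⌊144.3876/10⌋ = 14 → O.
Square: lon ⌊2.1405/2⌋ = 1; lat ⌊4.3876/1⌋ = 4.
Subsquare: lon ⌊0.1405/0.0833333⌋ = 1 → b; lat ⌊0.3876/0.0416667⌋ = 9 → j.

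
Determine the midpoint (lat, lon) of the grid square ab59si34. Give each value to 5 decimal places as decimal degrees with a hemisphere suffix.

70.64792° S, 168.47083° W

Field A=0, B=1: +0·20° lon, +1·10° lat → SW at lon -180°, lat -80°.
Square 5, 9: +5·2° lon, +9·1° lat → SW at lon -170°, lat -71°.
Subsquare s=18, i=8: +18·0.0833333° lon, +8·0.0416667° lat → SW at lon -168.5°, lat -70.6667°.
Extended square 3, 4: +3·0.00833333° lon, +4·0.00416667° lat → SW at lon -168.475°, lat -70.65°.
Cell spans 0.00833333° lon × 0.00416667° lat. Centre is SW corner plus half of each.
latitude 70.64792° S, longitude 168.47083° W.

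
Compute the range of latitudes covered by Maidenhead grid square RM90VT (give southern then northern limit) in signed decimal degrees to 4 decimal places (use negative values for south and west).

Field R=17, M=12: +17·20° lon, +12·10° lat → SW at lon 160°, lat 30°.
Square 9, 0: +9·2° lon, +0·1° lat → SW at lon 178°, lat 30°.
Subsquare v=21, t=19: +21·0.0833333° lon, +19·0.0416667° lat → SW at lon 179.75°, lat 30.7917°.
Cell spans 0.0833333° lon × 0.0416667° lat.
south 30.7917, north 30.8333.

30.7917, 30.8333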